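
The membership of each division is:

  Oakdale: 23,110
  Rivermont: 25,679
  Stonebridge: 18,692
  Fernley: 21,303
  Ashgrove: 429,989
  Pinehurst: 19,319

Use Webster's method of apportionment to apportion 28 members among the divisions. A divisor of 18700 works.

Oakdale=1; Rivermont=1; Stonebridge=1; Fernley=1; Ashgrove=23; Pinehurst=1

With modified divisor 18700: modified quotas Oakdale 1.236, Rivermont 1.373, Stonebridge 1.000, Fernley 1.139, Ashgrove 22.994, Pinehurst 1.033.
Rounding to the nearest integer: Oakdale 1, Rivermont 1, Stonebridge 1, Fernley 1, Ashgrove 23, Pinehurst 1 (total 28).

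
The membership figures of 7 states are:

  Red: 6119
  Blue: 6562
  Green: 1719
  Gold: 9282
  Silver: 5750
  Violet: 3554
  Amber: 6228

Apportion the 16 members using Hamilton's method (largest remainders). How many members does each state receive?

The standard divisor is 39214/16 ≈ 2450.875.
Standard quotas: Red 2.4967, Blue 2.6774, Green 0.7014, Gold 3.7872, Silver 2.3461, Violet 1.4501, Amber 2.5411.
Lower quotas: Red 2, Blue 2, Green 0, Gold 3, Silver 2, Violet 1, Amber 2 (sum 12, leaving 4 seats).
Remainders in descending order: Gold 0.7872, Green 0.7014, Blue 0.6774, Amber 0.5411, Red 0.4967, Violet 0.4501, Silver 0.3461.
The surplus seats go to Gold, Green, Blue, Amber.

Red 2, Blue 3, Green 1, Gold 4, Silver 2, Violet 1, Amber 3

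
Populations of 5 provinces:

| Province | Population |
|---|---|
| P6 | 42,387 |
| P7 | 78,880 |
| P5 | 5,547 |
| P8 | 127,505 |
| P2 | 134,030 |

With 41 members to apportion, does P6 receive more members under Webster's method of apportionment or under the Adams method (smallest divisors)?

Adams

Webster: P6 4, P7 8, P5 1, P8 14, P2 14.
Adams: P6 5, P7 8, P5 1, P8 13, P2 14.
P6 gets 4 under Webster and 5 under Adams.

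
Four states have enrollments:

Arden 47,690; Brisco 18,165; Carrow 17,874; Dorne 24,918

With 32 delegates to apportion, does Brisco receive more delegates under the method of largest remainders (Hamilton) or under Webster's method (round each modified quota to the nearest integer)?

Hamilton

Hamilton: Arden 14, Brisco 6, Carrow 5, Dorne 7.
Webster: Arden 14, Brisco 5, Carrow 5, Dorne 8.
Brisco gets 6 under Hamilton and 5 under Webster.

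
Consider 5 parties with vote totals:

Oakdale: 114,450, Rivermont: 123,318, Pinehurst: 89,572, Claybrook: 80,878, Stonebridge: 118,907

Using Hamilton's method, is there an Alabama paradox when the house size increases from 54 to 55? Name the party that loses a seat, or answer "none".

At 54 seats: Oakdale 12, Rivermont 13, Pinehurst 9, Claybrook 8, Stonebridge 12.
At 55 seats: Oakdale 12, Rivermont 13, Pinehurst 9, Claybrook 9, Stonebridge 12.
No party's allocation decreased.

none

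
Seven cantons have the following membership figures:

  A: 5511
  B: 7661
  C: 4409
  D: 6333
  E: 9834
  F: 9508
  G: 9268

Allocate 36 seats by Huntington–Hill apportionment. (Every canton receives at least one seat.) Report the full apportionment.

With divisor 1449: modified quotas A 3.803, B 5.287, C 3.043, D 4.371, E 6.787, F 6.562, G 6.396.
Geometric-mean thresholds: A √(3·4)=3.464, B √(5·6)=5.477, C √(3·4)=3.464, D √(4·5)=4.472, E √(6·7)=6.481, F √(6·7)=6.481, G √(6·7)=6.481.
Each quota rounded against its threshold gives A 4, B 5, C 3, D 4, E 7, F 7, G 6 (total 36).

A: 4, B: 5, C: 3, D: 4, E: 7, F: 7, G: 6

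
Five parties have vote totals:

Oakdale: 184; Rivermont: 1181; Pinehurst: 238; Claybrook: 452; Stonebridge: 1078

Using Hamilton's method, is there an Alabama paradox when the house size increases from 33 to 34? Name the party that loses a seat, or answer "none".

At 33 seats: Oakdale 2, Rivermont 12, Pinehurst 3, Claybrook 5, Stonebridge 11.
At 34 seats: Oakdale 2, Rivermont 13, Pinehurst 2, Claybrook 5, Stonebridge 12.
Pinehurst drops from 3 to 2.

Pinehurst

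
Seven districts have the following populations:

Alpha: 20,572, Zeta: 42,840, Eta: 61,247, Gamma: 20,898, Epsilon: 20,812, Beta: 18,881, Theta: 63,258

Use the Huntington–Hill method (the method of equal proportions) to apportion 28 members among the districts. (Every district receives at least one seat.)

Alpha 2, Zeta 5, Eta 7, Gamma 3, Epsilon 2, Beta 2, Theta 7

With divisor 8514: modified quotas Alpha 2.416, Zeta 5.032, Eta 7.194, Gamma 2.455, Epsilon 2.444, Beta 2.218, Theta 7.430.
Geometric-mean thresholds: Alpha √(2·3)=2.449, Zeta √(5·6)=5.477, Eta √(7·8)=7.483, Gamma √(2·3)=2.449, Epsilon √(2·3)=2.449, Beta √(2·3)=2.449, Theta √(7·8)=7.483.
Each quota rounded against its threshold gives Alpha 2, Zeta 5, Eta 7, Gamma 3, Epsilon 2, Beta 2, Theta 7 (total 28).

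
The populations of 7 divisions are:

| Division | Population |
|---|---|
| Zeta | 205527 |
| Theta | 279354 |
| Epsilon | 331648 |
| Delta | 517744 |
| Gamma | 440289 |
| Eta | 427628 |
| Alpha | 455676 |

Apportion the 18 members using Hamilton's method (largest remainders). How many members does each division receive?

Standard divisor: 2657866 ÷ 18 ≈ 147659.222.
Standard quotas: Zeta 1.3919, Theta 1.8919, Epsilon 2.2460, Delta 3.5063, Gamma 2.9818, Eta 2.8960, Alpha 3.0860.
Lower quotas: Zeta 1, Theta 1, Epsilon 2, Delta 3, Gamma 2, Eta 2, Alpha 3 (sum 14, leaving 4 seats).
Remainders in descending order: Gamma 0.9818, Eta 0.8960, Theta 0.8919, Delta 0.5063, Zeta 0.3919, Epsilon 0.2460, Alpha 0.0860.
Largest remainders: Gamma, Eta, Theta, Delta receive the extra seats.

Zeta 1, Theta 2, Epsilon 2, Delta 4, Gamma 3, Eta 3, Alpha 3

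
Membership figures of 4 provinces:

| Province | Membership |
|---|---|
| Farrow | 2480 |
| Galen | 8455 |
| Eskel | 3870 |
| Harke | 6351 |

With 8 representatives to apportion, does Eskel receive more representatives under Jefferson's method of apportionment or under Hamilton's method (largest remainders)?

Jefferson: Farrow 1, Galen 3, Eskel 1, Harke 3.
Hamilton: Farrow 1, Galen 3, Eskel 2, Harke 2.
Eskel gets 1 under Jefferson and 2 under Hamilton.

Hamilton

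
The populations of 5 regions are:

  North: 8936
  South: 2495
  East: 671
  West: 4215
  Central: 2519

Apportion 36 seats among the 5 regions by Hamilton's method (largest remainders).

Standard divisor: 18836 ÷ 36 ≈ 523.222.
Standard quotas: North 17.0788, South 4.7685, East 1.2824, West 8.0559, Central 4.8144.
Lower quotas: North 17, South 4, East 1, West 8, Central 4 (sum 34, leaving 2 seats).
Remainders in descending order: Central 0.8144, South 0.7685, East 0.2824, North 0.0788, West 0.0559.
The surplus seats go to Central, South.

North=17, South=5, East=1, West=8, Central=5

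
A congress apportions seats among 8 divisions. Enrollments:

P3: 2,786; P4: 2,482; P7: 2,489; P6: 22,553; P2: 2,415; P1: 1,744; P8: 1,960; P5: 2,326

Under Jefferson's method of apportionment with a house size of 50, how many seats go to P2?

Standard divisor 38755/50 ≈ 775.1; standard quotas: P3 3.594, P4 3.202, P7 3.211, P6 29.097, P2 3.116, P1 2.250, P8 2.529, P5 3.001.
Rounding down gives 3, 3, 3, 29, 3, 2, 2, 3 = 48 seats, so the divisor must be adjusted.
With modified divisor 720: modified quotas P3 3.869, P4 3.447, P7 3.457, P6 31.324, P2 3.354, P1 2.422, P8 2.722, P5 3.231.
Rounding down: P3 3, P4 3, P7 3, P6 31, P2 3, P1 2, P8 2, P5 3 (total 50).
P2 receives 3.

3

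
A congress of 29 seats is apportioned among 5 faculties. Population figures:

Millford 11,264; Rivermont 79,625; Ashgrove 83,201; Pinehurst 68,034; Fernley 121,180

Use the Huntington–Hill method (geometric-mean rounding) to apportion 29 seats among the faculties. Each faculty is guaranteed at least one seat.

With divisor 12597: modified quotas Millford 0.894, Rivermont 6.321, Ashgrove 6.605, Pinehurst 5.401, Fernley 9.620.
Geometric-mean thresholds: Millford (min 1), Rivermont √(6·7)=6.481, Ashgrove √(6·7)=6.481, Pinehurst √(5·6)=5.477, Fernley √(9·10)=9.487.
Each quota rounded against its threshold gives Millford 1, Rivermont 6, Ashgrove 7, Pinehurst 5, Fernley 10 (total 29).

Millford: 1; Rivermont: 6; Ashgrove: 7; Pinehurst: 5; Fernley: 10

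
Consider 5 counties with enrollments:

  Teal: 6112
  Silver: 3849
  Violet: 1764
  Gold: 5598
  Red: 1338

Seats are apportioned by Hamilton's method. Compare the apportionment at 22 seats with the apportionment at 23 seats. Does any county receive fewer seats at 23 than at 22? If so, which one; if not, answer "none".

At 22 seats: Teal 7, Silver 4, Violet 2, Gold 7, Red 2.
At 23 seats: Teal 7, Silver 5, Violet 2, Gold 7, Red 2.
No county's allocation decreased.

none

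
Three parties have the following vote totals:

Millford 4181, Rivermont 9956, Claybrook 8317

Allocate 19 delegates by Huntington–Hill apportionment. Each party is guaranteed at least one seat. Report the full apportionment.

Millford=4; Rivermont=8; Claybrook=7

With divisor 1190: modified quotas Millford 3.513, Rivermont 8.366, Claybrook 6.989.
Geometric-mean thresholds: Millford √(3·4)=3.464, Rivermont √(8·9)=8.485, Claybrook √(6·7)=6.481.
Each quota rounded against its threshold gives Millford 4, Rivermont 8, Claybrook 7 (total 19).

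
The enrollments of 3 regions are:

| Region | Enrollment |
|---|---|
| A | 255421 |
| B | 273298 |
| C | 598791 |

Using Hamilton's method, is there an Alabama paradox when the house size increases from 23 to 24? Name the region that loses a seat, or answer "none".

At 23 seats: A 5, B 6, C 12.
At 24 seats: A 5, B 6, C 13.
No region's allocation decreased.

none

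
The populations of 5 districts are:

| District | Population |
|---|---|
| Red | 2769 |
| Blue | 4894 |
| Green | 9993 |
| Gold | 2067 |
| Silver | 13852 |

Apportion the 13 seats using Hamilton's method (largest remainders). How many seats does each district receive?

Standard divisor: 33575 ÷ 13 ≈ 2582.692.
Standard quotas: Red 1.0721, Blue 1.8949, Green 3.8692, Gold 0.8003, Silver 5.3634.
Lower quotas: Red 1, Blue 1, Green 3, Gold 0, Silver 5 (sum 10, leaving 3 seats).
Remainders in descending order: Blue 0.8949, Green 0.8692, Gold 0.8003, Silver 0.3634, Red 0.0721.
The surplus seats go to Blue, Green, Gold.

Red 1; Blue 2; Green 4; Gold 1; Silver 5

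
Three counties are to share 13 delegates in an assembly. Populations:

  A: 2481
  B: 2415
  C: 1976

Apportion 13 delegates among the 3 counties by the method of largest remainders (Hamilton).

Standard divisor: 6872 ÷ 13 ≈ 528.615.
Standard quotas: A 4.693, B 4.569, C 3.738.
Lower quotas: A 4, B 4, C 3 (sum 11, leaving 2 seats).
Remainders in descending order: C 0.738, A 0.693, B 0.569.
The surplus seats go to C, A.

A=5; B=4; C=4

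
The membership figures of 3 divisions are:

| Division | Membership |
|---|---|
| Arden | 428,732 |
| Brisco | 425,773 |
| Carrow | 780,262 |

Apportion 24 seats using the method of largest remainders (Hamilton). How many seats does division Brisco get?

6

Total 1634767; standard divisor 1634767/24 ≈ 68115.292.
Standard quotas: Arden 6.2942, Brisco 6.2508, Carrow 11.4550.
Lower quotas: Arden 6, Brisco 6, Carrow 11 (sum 23, leaving 1 seat).
Remainders in descending order: Carrow 0.4550, Arden 0.2942, Brisco 0.2508.
Largest remainder: Carrow receives the extra seat.
Brisco receives 6.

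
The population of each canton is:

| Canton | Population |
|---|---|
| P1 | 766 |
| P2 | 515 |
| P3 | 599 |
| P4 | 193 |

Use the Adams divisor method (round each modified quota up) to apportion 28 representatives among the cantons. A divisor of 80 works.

With modified divisor 80: modified quotas P1 9.575, P2 6.438, P3 7.487, P4 2.413.
Rounding up: P1 10, P2 7, P3 8, P4 3 (total 28).

P1: 10, P2: 7, P3: 8, P4: 3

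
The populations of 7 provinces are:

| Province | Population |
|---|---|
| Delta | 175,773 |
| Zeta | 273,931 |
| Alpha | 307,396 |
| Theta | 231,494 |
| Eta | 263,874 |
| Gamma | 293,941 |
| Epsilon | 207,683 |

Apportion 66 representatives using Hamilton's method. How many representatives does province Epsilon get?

The standard divisor is 1754092/66 ≈ 26577.152.
Standard quotas: Delta 6.6137, Zeta 10.3070, Alpha 11.5662, Theta 8.7103, Eta 9.9286, Gamma 11.0599, Epsilon 7.8143.
Lower quotas: Delta 6, Zeta 10, Alpha 11, Theta 8, Eta 9, Gamma 11, Epsilon 7 (sum 62, leaving 4 seats).
Remainders in descending order: Eta 0.9286, Epsilon 0.8143, Theta 0.7103, Delta 0.6137, Alpha 0.5662, Zeta 0.3070, Gamma 0.0599.
Largest remainders: Eta, Epsilon, Theta, Delta receive the extra seats.
Epsilon receives 8.

8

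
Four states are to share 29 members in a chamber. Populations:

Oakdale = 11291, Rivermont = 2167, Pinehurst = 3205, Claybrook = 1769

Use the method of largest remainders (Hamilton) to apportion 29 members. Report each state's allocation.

Standard divisor: 18432 ÷ 29 ≈ 635.586.
Standard quotas: Oakdale 17.7647, Rivermont 3.4095, Pinehurst 5.0426, Claybrook 2.7833.
Lower quotas: Oakdale 17, Rivermont 3, Pinehurst 5, Claybrook 2 (sum 27, leaving 2 seats).
Remainders in descending order: Claybrook 0.7833, Oakdale 0.7647, Rivermont 0.4095, Pinehurst 0.0426.
Largest remainders: Claybrook, Oakdale receive the extra seats.

Oakdale 18; Rivermont 3; Pinehurst 5; Claybrook 3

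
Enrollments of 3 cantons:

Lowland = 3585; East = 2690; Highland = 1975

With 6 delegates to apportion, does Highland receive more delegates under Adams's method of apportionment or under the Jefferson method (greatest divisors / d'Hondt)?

Adams: Lowland 2, East 2, Highland 2.
Jefferson: Lowland 3, East 2, Highland 1.
Highland gets 2 under Adams and 1 under Jefferson.

Adams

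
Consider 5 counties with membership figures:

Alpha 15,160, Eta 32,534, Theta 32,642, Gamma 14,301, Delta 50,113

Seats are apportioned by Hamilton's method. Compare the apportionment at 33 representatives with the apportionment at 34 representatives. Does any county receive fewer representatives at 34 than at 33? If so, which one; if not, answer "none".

At 33 seats: Alpha 4, Eta 7, Theta 8, Gamma 3, Delta 11.
At 34 seats: Alpha 3, Eta 8, Theta 8, Gamma 3, Delta 12.
Alpha drops from 4 to 3.

Alpha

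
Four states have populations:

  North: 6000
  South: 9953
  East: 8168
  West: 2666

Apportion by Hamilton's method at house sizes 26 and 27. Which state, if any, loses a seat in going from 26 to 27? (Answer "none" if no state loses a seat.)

At 26 seats: North 6, South 10, East 8, West 2.
At 27 seats: North 6, South 10, East 8, West 3.
No state's allocation decreased.

none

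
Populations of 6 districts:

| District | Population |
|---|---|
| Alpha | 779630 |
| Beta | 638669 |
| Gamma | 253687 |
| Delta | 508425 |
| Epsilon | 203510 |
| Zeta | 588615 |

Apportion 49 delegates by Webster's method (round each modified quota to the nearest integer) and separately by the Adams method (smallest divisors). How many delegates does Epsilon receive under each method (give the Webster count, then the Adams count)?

Webster: Alpha 13, Beta 11, Gamma 4, Delta 8, Epsilon 3, Zeta 10.
Adams: Alpha 13, Beta 10, Gamma 4, Delta 8, Epsilon 4, Zeta 10.
Epsilon gets 3 under Webster and 4 under Adams.

3 and 4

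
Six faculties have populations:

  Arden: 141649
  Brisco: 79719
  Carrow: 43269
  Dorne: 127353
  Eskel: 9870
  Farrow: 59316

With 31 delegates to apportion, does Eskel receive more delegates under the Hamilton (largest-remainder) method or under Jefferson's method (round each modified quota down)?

Hamilton

Hamilton: Arden 9, Brisco 5, Carrow 3, Dorne 9, Eskel 1, Farrow 4.
Jefferson: Arden 10, Brisco 5, Carrow 3, Dorne 9, Eskel 0, Farrow 4.
Eskel gets 1 under Hamilton and 0 under Jefferson.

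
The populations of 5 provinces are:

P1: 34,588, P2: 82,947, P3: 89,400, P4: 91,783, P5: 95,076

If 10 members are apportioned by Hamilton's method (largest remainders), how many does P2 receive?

2

The standard divisor is 393794/10 ≈ 39379.4.
Standard quotas: P1 0.8783, P2 2.1064, P3 2.2702, P4 2.3307, P5 2.4144.
Lower quotas: P1 0, P2 2, P3 2, P4 2, P5 2 (sum 8, leaving 2 seats).
Remainders in descending order: P1 0.8783, P5 0.4144, P4 0.3307, P3 0.2702, P2 0.1064.
The surplus seats go to P1, P5.
P2 receives 2.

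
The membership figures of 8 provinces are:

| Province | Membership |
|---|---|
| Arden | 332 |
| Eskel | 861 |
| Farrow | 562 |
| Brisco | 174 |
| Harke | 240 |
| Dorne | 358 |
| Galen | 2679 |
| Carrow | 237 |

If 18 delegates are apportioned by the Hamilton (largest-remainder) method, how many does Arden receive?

Standard divisor: 5443 ÷ 18 ≈ 302.389.
Standard quotas: Arden 1.098, Eskel 2.847, Farrow 1.859, Brisco 0.575, Harke 0.794, Dorne 1.184, Galen 8.859, Carrow 0.784.
Lower quotas: Arden 1, Eskel 2, Farrow 1, Brisco 0, Harke 0, Dorne 1, Galen 8, Carrow 0 (sum 13, leaving 5 seats).
Remainders in descending order: Galen 0.859, Farrow 0.859, Eskel 0.847, Harke 0.794, Carrow 0.784, Brisco 0.575, Dorne 0.184, Arden 0.098.
Largest remainders: Galen, Farrow, Eskel, Harke, Carrow receive the extra seats.
Arden receives 1.

1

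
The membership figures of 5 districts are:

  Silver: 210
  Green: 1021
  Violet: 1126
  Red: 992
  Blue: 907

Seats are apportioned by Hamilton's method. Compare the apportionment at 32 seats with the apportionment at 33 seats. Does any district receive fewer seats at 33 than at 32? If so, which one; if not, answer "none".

At 32 seats: Silver 2, Green 8, Violet 8, Red 7, Blue 7.
At 33 seats: Silver 1, Green 8, Violet 9, Red 8, Blue 7.
Silver drops from 2 to 1.

Silver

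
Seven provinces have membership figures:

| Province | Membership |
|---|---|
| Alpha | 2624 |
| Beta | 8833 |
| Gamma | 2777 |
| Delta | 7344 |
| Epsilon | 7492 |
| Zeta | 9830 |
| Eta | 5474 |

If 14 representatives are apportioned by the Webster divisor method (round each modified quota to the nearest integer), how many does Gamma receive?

1

Standard divisor 44374/14 ≈ 3169.571; standard quotas: Alpha 0.828, Beta 2.787, Gamma 0.876, Delta 2.317, Epsilon 2.364, Zeta 3.101, Eta 1.727.
Rounding to the nearest integer gives Alpha 1, Beta 3, Gamma 1, Delta 2, Epsilon 2, Zeta 3, Eta 2 — total 14, matching the house size, so no adjustment is needed.
Gamma receives 1.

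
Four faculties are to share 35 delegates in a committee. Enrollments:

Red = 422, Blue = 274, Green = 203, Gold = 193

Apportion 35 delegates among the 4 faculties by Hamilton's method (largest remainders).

The standard divisor is 1092/35 ≈ 31.2.
Standard quotas: Red 13.526, Blue 8.782, Green 6.506, Gold 6.186.
Lower quotas: Red 13, Blue 8, Green 6, Gold 6 (sum 33, leaving 2 seats).
Remainders in descending order: Blue 0.782, Red 0.526, Green 0.506, Gold 0.186.
Largest remainders: Blue, Red receive the extra seats.

Red=14, Blue=9, Green=6, Gold=6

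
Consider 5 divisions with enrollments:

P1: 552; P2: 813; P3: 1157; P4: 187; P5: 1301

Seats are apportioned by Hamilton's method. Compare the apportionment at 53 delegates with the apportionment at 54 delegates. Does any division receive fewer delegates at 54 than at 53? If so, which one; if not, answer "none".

At 53 seats: P1 7, P2 11, P3 15, P4 3, P5 17.
At 54 seats: P1 7, P2 11, P3 16, P4 2, P5 18.
P4 drops from 3 to 2.

P4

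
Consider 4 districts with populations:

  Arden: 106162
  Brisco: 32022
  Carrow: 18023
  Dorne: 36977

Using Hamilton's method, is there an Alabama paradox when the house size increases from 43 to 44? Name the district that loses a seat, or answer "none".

none

At 43 seats: Arden 24, Brisco 7, Carrow 4, Dorne 8.
At 44 seats: Arden 24, Brisco 7, Carrow 4, Dorne 9.
No district's allocation decreased.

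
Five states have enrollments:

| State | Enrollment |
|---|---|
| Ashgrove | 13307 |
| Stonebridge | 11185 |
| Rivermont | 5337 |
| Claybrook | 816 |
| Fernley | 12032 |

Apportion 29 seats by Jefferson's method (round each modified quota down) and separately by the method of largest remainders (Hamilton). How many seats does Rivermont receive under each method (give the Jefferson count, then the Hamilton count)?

Jefferson: Ashgrove 9, Stonebridge 8, Rivermont 3, Claybrook 0, Fernley 9.
Hamilton: Ashgrove 9, Stonebridge 8, Rivermont 4, Claybrook 0, Fernley 8.
Rivermont gets 3 under Jefferson and 4 under Hamilton.

3 and 4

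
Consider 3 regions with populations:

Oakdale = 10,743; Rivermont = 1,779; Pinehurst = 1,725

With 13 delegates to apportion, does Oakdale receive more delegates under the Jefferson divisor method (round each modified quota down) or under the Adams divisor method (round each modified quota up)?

Jefferson

Jefferson: Oakdale 11, Rivermont 1, Pinehurst 1.
Adams: Oakdale 9, Rivermont 2, Pinehurst 2.
Oakdale gets 11 under Jefferson and 9 under Adams.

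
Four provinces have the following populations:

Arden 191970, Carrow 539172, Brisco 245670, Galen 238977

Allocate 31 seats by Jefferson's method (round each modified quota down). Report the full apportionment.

Arden: 5, Carrow: 14, Brisco: 6, Galen: 6

Standard divisor 1215789/31 ≈ 39219; standard quotas: Arden 4.895, Carrow 13.748, Brisco 6.264, Galen 6.093.
Rounding down gives 4, 13, 6, 6 = 29 seats, so the divisor must be adjusted.
With modified divisor 37200: modified quotas Arden 5.160, Carrow 14.494, Brisco 6.604, Galen 6.424.
Rounding down: Arden 5, Carrow 14, Brisco 6, Galen 6 (total 31).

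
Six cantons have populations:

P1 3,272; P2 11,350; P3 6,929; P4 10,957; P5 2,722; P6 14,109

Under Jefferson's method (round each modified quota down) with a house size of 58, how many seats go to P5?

3

Standard divisor 49339/58 ≈ 850.672; standard quotas: P1 3.846, P2 13.342, P3 8.145, P4 12.880, P5 3.200, P6 16.586.
Rounding down gives 3, 13, 8, 12, 3, 16 = 55 seats, so the divisor must be adjusted.
With modified divisor 812.9: modified quotas P1 4.025, P2 13.962, P3 8.524, P4 13.479, P5 3.349, P6 17.356.
Rounding down: P1 4, P2 13, P3 8, P4 13, P5 3, P6 17 (total 58).
P5 receives 3.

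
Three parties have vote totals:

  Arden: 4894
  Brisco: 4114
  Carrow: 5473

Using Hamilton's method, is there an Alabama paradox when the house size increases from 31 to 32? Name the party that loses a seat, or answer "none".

At 31 seats: Arden 10, Brisco 9, Carrow 12.
At 32 seats: Arden 11, Brisco 9, Carrow 12.
No party's allocation decreased.

none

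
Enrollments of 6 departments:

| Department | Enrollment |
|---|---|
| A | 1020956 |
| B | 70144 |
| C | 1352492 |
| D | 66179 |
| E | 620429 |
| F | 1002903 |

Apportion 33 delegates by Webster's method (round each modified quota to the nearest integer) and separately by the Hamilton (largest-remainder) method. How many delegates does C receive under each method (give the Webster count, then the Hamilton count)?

Webster: A 8, B 1, C 10, D 1, E 5, F 8.
Hamilton: A 8, B 1, C 11, D 0, E 5, F 8.
C gets 10 under Webster and 11 under Hamilton.

10 and 11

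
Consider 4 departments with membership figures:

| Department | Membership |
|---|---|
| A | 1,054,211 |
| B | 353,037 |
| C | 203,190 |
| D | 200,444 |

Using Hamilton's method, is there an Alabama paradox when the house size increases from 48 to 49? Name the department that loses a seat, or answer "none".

At 48 seats: A 28, B 9, C 6, D 5.
At 49 seats: A 29, B 10, C 5, D 5.
C drops from 6 to 5.

C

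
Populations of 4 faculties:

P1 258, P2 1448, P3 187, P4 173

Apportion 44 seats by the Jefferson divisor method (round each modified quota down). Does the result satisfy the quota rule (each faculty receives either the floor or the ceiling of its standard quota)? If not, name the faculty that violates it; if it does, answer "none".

Standard quotas: P1 5.495, P2 30.838, P3 3.983, P4 3.684.
Jefferson allocation: P1 5, P2 32, P3 4, P4 3.
P2 has quota 30.838 (lower 30, upper 31) but receives 32 — outside the quota interval.

P2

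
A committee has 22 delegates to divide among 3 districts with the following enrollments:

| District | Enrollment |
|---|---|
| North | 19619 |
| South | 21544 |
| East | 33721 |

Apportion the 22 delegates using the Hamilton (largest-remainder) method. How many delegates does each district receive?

The standard divisor is 74884/22 ≈ 3403.818.
Standard quotas: North 5.7638, South 6.3294, East 9.9068.
Lower quotas: North 5, South 6, East 9 (sum 20, leaving 2 seats).
Remainders in descending order: East 0.9068, North 0.7638, South 0.3294.
The surplus seats go to East, North.

North: 6, South: 6, East: 10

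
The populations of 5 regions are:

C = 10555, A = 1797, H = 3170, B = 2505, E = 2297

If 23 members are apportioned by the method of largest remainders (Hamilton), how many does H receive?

3

Standard divisor: 20324 ÷ 23 ≈ 883.652.
Standard quotas: C 11.9447, A 2.0336, H 3.5874, B 2.8348, E 2.5994.
Lower quotas: C 11, A 2, H 3, B 2, E 2 (sum 20, leaving 3 seats).
Remainders in descending order: C 0.9447, B 0.8348, E 0.5994, H 0.5874, A 0.0336.
Largest remainders: C, B, E receive the extra seats.
H receives 3.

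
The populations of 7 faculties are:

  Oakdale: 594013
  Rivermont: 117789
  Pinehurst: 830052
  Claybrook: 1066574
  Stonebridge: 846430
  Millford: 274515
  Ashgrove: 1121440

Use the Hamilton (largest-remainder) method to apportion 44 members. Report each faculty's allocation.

Oakdale: 5; Rivermont: 1; Pinehurst: 8; Claybrook: 10; Stonebridge: 8; Millford: 2; Ashgrove: 10

Standard divisor: 4850813 ÷ 44 ≈ 110245.75.
Standard quotas: Oakdale 5.3881, Rivermont 1.0684, Pinehurst 7.5291, Claybrook 9.6745, Stonebridge 7.6777, Millford 2.4900, Ashgrove 10.1722.
Lower quotas: Oakdale 5, Rivermont 1, Pinehurst 7, Claybrook 9, Stonebridge 7, Millford 2, Ashgrove 10 (sum 41, leaving 3 seats).
Remainders in descending order: Stonebridge 0.6777, Claybrook 0.6745, Pinehurst 0.5291, Millford 0.4900, Oakdale 0.3881, Ashgrove 0.1722, Rivermont 0.0684.
Largest remainders: Stonebridge, Claybrook, Pinehurst receive the extra seats.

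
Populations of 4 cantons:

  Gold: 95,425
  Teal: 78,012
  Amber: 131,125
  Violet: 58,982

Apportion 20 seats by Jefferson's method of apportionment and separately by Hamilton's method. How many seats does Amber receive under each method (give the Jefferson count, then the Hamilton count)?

Jefferson: Gold 5, Teal 4, Amber 8, Violet 3.
Hamilton: Gold 5, Teal 5, Amber 7, Violet 3.
Amber gets 8 under Jefferson and 7 under Hamilton.

8 and 7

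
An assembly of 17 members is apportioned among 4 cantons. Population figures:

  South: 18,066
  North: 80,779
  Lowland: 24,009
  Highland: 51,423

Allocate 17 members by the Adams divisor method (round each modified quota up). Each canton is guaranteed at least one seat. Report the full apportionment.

South 2, North 7, Lowland 3, Highland 5

Standard divisor 174277/17 ≈ 10251.588; standard quotas: South 1.762, North 7.880, Lowland 2.342, Highland 5.016.
Rounding up gives 2, 8, 3, 6 = 19 seats, so the divisor must be adjusted.
With modified divisor 11800: modified quotas South 1.531, North 6.846, Lowland 2.035, Highland 4.358.
Rounding up: South 2, North 7, Lowland 3, Highland 5 (total 17).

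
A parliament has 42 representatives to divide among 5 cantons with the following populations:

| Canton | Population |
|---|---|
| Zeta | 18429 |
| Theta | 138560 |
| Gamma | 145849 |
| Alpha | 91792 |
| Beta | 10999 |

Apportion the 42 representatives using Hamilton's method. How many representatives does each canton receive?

Zeta 2, Theta 14, Gamma 15, Alpha 10, Beta 1

Standard divisor: 405629 ÷ 42 ≈ 9657.833.
Standard quotas: Zeta 1.9082, Theta 14.3469, Gamma 15.1016, Alpha 9.5044, Beta 1.1389.
Lower quotas: Zeta 1, Theta 14, Gamma 15, Alpha 9, Beta 1 (sum 40, leaving 2 seats).
Remainders in descending order: Zeta 0.9082, Alpha 0.5044, Theta 0.3469, Beta 0.1389, Gamma 0.1016.
Largest remainders: Zeta, Alpha receive the extra seats.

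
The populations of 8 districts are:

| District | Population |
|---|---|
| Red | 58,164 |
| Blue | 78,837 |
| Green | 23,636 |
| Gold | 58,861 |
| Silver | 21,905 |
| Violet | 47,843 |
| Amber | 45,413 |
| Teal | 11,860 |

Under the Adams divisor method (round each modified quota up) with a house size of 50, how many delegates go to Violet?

Standard divisor 346519/50 ≈ 6930.38; standard quotas: Red 8.393, Blue 11.376, Green 3.410, Gold 8.493, Silver 3.161, Violet 6.903, Amber 6.553, Teal 1.711.
Rounding up gives 9, 12, 4, 9, 4, 7, 7, 2 = 54 seats, so the divisor must be adjusted.
With modified divisor 7500: modified quotas Red 7.755, Blue 10.512, Green 3.151, Gold 7.848, Silver 2.921, Violet 6.379, Amber 6.055, Teal 1.581.
Rounding up: Red 8, Blue 11, Green 4, Gold 8, Silver 3, Violet 7, Amber 7, Teal 2 (total 50).
Violet receives 7.

7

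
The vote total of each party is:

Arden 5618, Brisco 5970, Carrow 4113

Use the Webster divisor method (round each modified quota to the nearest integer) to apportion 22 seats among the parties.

Arden: 8, Brisco: 8, Carrow: 6

Standard divisor 15701/22 ≈ 713.682; standard quotas: Arden 7.872, Brisco 8.365, Carrow 5.763.
Rounding to the nearest integer gives Arden 8, Brisco 8, Carrow 6 — total 22, matching the house size, so no adjustment is needed.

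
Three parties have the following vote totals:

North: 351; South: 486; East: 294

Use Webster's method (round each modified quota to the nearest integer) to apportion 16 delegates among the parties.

North 5, South 7, East 4

Standard divisor 1131/16 ≈ 70.688; standard quotas: North 4.966, South 6.875, East 4.159.
Rounding to the nearest integer gives North 5, South 7, East 4 — total 16, matching the house size, so no adjustment is needed.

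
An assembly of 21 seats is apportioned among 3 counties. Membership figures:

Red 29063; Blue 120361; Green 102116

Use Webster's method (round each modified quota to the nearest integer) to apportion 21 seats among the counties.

Standard divisor 251540/21 ≈ 11978.095; standard quotas: Red 2.426, Blue 10.048, Green 8.525.
Rounding to the nearest integer gives Red 2, Blue 10, Green 9 — total 21, matching the house size, so no adjustment is needed.

Red 2; Blue 10; Green 9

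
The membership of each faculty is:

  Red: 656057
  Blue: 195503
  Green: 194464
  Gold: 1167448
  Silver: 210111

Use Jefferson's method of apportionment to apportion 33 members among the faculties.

Standard divisor 2423583/33 ≈ 73441.909; standard quotas: Red 8.933, Blue 2.662, Green 2.648, Gold 15.896, Silver 2.861.
Rounding down gives 8, 2, 2, 15, 2 = 29 seats, so the divisor must be adjusted.
With modified divisor 67100: modified quotas Red 9.777, Blue 2.914, Green 2.898, Gold 17.399, Silver 3.131.
Rounding down: Red 9, Blue 2, Green 2, Gold 17, Silver 3 (total 33).

Red 9; Blue 2; Green 2; Gold 17; Silver 3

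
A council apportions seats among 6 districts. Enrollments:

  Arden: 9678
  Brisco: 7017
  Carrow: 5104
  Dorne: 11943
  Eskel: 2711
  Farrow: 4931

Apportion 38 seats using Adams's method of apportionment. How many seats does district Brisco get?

6

Standard divisor 41384/38 ≈ 1089.053; standard quotas: Arden 8.887, Brisco 6.443, Carrow 4.687, Dorne 10.966, Eskel 2.489, Farrow 4.528.
Rounding up gives 9, 7, 5, 11, 3, 5 = 40 seats, so the divisor must be adjusted.
With modified divisor 1200: modified quotas Arden 8.065, Brisco 5.848, Carrow 4.253, Dorne 9.953, Eskel 2.259, Farrow 4.109.
Rounding up: Arden 9, Brisco 6, Carrow 5, Dorne 10, Eskel 3, Farrow 5 (total 38).
Brisco receives 6.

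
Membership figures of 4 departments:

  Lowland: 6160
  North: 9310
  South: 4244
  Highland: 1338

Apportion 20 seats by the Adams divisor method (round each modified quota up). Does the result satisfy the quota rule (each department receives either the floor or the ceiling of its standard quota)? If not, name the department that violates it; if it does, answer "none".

Standard quotas: Lowland 5.852, North 8.845, South 4.032, Highland 1.271.
Adams allocation: Lowland 6, North 8, South 4, Highland 2.
Every allocation lies between the lower and upper quota.

none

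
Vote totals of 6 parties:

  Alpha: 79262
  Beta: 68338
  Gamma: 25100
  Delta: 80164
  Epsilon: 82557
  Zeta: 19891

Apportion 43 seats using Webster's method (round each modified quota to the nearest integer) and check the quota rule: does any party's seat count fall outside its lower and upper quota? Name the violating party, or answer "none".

none

Standard quotas: Alpha 9.592, Beta 8.270, Gamma 3.038, Delta 9.701, Epsilon 9.991, Zeta 2.407.
Webster allocation: Alpha 10, Beta 8, Gamma 3, Delta 10, Epsilon 10, Zeta 2.
Every allocation lies between the lower and upper quota.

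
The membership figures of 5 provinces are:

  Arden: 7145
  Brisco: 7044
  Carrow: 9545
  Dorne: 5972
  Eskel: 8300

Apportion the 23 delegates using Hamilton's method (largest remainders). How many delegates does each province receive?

Total 38006; standard divisor 38006/23 ≈ 1652.435.
Standard quotas: Arden 4.3239, Brisco 4.2628, Carrow 5.7763, Dorne 3.6141, Eskel 5.0229.
Lower quotas: Arden 4, Brisco 4, Carrow 5, Dorne 3, Eskel 5 (sum 21, leaving 2 seats).
Remainders in descending order: Carrow 0.7763, Dorne 0.6141, Arden 0.3239, Brisco 0.2628, Eskel 0.0229.
Largest remainders: Carrow, Dorne receive the extra seats.

Arden 4, Brisco 4, Carrow 6, Dorne 4, Eskel 5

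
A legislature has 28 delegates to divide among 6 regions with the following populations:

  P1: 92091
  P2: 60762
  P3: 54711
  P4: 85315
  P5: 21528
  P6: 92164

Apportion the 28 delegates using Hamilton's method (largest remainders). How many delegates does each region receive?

Standard divisor: 406571 ÷ 28 ≈ 14520.393.
Standard quotas: P1 6.3422, P2 4.1846, P3 3.7679, P4 5.8755, P5 1.4826, P6 6.3472.
Lower quotas: P1 6, P2 4, P3 3, P4 5, P5 1, P6 6 (sum 25, leaving 3 seats).
Remainders in descending order: P4 0.8755, P3 0.7679, P5 0.4826, P6 0.3472, P1 0.3422, P2 0.1846.
Largest remainders: P4, P3, P5 receive the extra seats.

P1 6; P2 4; P3 4; P4 6; P5 2; P6 6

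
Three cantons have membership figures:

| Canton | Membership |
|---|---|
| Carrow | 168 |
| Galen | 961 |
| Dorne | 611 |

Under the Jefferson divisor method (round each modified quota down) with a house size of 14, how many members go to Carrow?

Standard divisor 1740/14 ≈ 124.286; standard quotas: Carrow 1.352, Galen 7.732, Dorne 4.916.
Rounding down gives 1, 7, 4 = 12 seats, so the divisor must be adjusted.
With modified divisor 110: modified quotas Carrow 1.527, Galen 8.736, Dorne 5.555.
Rounding down: Carrow 1, Galen 8, Dorne 5 (total 14).
Carrow receives 1.

1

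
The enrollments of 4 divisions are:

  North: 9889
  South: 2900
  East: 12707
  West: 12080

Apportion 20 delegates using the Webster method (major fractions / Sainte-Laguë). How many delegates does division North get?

5

Standard divisor 37576/20 ≈ 1878.8; standard quotas: North 5.263, South 1.544, East 6.763, West 6.430.
Rounding to the nearest integer gives North 5, South 2, East 7, West 6 — total 20, matching the house size, so no adjustment is needed.
North receives 5.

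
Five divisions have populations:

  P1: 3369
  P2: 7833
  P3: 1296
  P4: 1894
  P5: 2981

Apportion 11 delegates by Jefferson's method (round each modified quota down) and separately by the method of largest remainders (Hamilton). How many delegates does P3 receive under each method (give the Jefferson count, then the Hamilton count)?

0 and 1

Jefferson: P1 2, P2 6, P3 0, P4 1, P5 2.
Hamilton: P1 2, P2 5, P3 1, P4 1, P5 2.
P3 gets 0 under Jefferson and 1 under Hamilton.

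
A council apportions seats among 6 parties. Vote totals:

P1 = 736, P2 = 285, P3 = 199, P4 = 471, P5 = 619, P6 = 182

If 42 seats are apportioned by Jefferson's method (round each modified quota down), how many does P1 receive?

Standard divisor 2492/42 ≈ 59.333; standard quotas: P1 12.404, P2 4.803, P3 3.354, P4 7.938, P5 10.433, P6 3.067.
Rounding down gives 12, 4, 3, 7, 10, 3 = 39 seats, so the divisor must be adjusted.
With modified divisor 56.4: modified quotas P1 13.050, P2 5.053, P3 3.528, P4 8.351, P5 10.975, P6 3.227.
Rounding down: P1 13, P2 5, P3 3, P4 8, P5 10, P6 3 (total 42).
P1 receives 13.

13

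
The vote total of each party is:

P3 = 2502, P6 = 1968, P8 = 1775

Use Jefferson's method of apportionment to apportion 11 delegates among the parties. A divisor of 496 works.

With modified divisor 496: modified quotas P3 5.044, P6 3.968, P8 3.579.
Rounding down: P3 5, P6 3, P8 3 (total 11).

P3: 5; P6: 3; P8: 3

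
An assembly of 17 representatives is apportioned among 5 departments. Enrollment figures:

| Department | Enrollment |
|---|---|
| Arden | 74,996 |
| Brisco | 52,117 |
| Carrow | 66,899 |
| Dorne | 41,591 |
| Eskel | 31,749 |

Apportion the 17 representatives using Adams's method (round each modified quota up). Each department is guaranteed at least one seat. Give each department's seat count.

Arden 5, Brisco 3, Carrow 4, Dorne 3, Eskel 2

Standard divisor 267352/17 ≈ 15726.588; standard quotas: Arden 4.769, Brisco 3.314, Carrow 4.254, Dorne 2.645, Eskel 2.019.
Rounding up gives 5, 4, 5, 3, 3 = 20 seats, so the divisor must be adjusted.
With modified divisor 18100: modified quotas Arden 4.143, Brisco 2.879, Carrow 3.696, Dorne 2.298, Eskel 1.754.
Rounding up: Arden 5, Brisco 3, Carrow 4, Dorne 3, Eskel 2 (total 17).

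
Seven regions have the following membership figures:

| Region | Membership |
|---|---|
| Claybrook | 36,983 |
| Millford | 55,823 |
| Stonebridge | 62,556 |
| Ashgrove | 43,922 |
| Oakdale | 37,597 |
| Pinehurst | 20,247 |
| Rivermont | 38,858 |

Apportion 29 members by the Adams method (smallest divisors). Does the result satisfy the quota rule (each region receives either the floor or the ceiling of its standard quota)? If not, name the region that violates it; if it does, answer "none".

none

Standard quotas: Claybrook 3.624, Millford 5.469, Stonebridge 6.129, Ashgrove 4.303, Oakdale 3.684, Pinehurst 1.984, Rivermont 3.807.
Adams allocation: Claybrook 4, Millford 5, Stonebridge 6, Ashgrove 4, Oakdale 4, Pinehurst 2, Rivermont 4.
Every allocation lies between the lower and upper quota.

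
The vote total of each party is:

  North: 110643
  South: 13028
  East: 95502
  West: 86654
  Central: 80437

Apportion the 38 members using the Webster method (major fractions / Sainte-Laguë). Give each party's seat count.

North 11; South 1; East 9; West 9; Central 8

Standard divisor 386264/38 ≈ 10164.842; standard quotas: North 10.885, South 1.282, East 9.395, West 8.525, Central 7.913.
Rounding to the nearest integer gives North 11, South 1, East 9, West 9, Central 8 — total 38, matching the house size, so no adjustment is needed.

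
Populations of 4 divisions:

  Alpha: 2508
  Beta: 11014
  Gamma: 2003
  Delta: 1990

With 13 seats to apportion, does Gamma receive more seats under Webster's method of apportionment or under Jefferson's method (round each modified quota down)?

Webster

Webster: Alpha 2, Beta 8, Gamma 2, Delta 1.
Jefferson: Alpha 2, Beta 9, Gamma 1, Delta 1.
Gamma gets 2 under Webster and 1 under Jefferson.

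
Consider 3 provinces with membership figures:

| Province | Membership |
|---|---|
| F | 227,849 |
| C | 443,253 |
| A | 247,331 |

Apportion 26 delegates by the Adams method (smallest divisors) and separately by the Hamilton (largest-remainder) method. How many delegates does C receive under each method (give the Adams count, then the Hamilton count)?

Adams: F 7, C 12, A 7.
Hamilton: F 6, C 13, A 7.
C gets 12 under Adams and 13 under Hamilton.

12 and 13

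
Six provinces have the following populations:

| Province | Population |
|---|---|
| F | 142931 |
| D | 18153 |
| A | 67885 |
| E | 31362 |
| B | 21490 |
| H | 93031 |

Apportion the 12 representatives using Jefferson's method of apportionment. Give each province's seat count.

Standard divisor 374852/12 ≈ 31237.667; standard quotas: F 4.576, D 0.581, A 2.173, E 1.004, B 0.688, H 2.978.
Rounding down gives 4, 0, 2, 1, 0, 2 = 9 seats, so the divisor must be adjusted.
With modified divisor 23500: modified quotas F 6.082, D 0.772, A 2.889, E 1.335, B 0.914, H 3.959.
Rounding down: F 6, D 0, A 2, E 1, B 0, H 3 (total 12).

F=6; D=0; A=2; E=1; B=0; H=3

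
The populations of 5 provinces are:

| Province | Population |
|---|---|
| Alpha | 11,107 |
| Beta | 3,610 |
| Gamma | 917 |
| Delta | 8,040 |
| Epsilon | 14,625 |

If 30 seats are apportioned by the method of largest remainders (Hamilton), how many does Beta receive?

3

Total 38299; standard divisor 38299/30 ≈ 1276.633.
Standard quotas: Alpha 8.7002, Beta 2.8278, Gamma 0.7183, Delta 6.2978, Epsilon 11.4559.
Lower quotas: Alpha 8, Beta 2, Gamma 0, Delta 6, Epsilon 11 (sum 27, leaving 3 seats).
Remainders in descending order: Beta 0.8278, Gamma 0.7183, Alpha 0.7002, Epsilon 0.4559, Delta 0.2978.
Largest remainders: Beta, Gamma, Alpha receive the extra seats.
Beta receives 3.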